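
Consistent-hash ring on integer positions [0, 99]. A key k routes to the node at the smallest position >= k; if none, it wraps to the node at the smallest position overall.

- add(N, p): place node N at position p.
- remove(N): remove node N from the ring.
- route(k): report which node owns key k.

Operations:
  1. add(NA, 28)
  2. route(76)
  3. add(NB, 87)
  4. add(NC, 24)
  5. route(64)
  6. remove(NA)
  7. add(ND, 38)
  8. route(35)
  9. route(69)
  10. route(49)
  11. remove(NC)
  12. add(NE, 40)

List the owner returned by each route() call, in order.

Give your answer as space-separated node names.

Answer: NA NB ND NB NB

Derivation:
Op 1: add NA@28 -> ring=[28:NA]
Op 2: route key 76: none >= 76, wrap to smallest pos 28 -> NA
Op 3: add NB@87 -> ring=[28:NA,87:NB]
Op 4: add NC@24 -> ring=[24:NC,28:NA,87:NB]
Op 5: route key 64: smallest pos >= 64 is 87 -> NB
Op 6: remove NA -> ring=[24:NC,87:NB]
Op 7: add ND@38 -> ring=[24:NC,38:ND,87:NB]
Op 8: route key 35: smallest pos >= 35 is 38 -> ND
Op 9: route key 69: smallest pos >= 69 is 87 -> NB
Op 10: route key 49: smallest pos >= 49 is 87 -> NB
Op 11: remove NC -> ring=[38:ND,87:NB]
Op 12: add NE@40 -> ring=[38:ND,40:NE,87:NB]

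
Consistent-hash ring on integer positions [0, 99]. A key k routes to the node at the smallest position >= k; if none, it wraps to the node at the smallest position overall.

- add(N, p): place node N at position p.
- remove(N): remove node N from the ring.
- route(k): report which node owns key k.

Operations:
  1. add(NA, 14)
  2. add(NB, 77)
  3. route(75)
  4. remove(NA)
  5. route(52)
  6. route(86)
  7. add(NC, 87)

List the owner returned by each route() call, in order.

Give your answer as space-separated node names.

Op 1: add NA@14 -> ring=[14:NA]
Op 2: add NB@77 -> ring=[14:NA,77:NB]
Op 3: route key 75: smallest pos >= 75 is 77 -> NB
Op 4: remove NA -> ring=[77:NB]
Op 5: route key 52: smallest pos >= 52 is 77 -> NB
Op 6: route key 86: none >= 86, wrap to smallest pos 77 -> NB
Op 7: add NC@87 -> ring=[77:NB,87:NC]

Answer: NB NB NB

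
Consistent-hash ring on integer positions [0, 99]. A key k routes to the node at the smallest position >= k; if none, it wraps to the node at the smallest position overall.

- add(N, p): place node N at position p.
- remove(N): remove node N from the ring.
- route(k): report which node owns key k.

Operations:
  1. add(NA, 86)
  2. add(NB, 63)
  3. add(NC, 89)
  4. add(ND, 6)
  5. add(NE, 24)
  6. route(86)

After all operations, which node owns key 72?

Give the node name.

Op 1: add NA@86 -> ring=[86:NA]
Op 2: add NB@63 -> ring=[63:NB,86:NA]
Op 3: add NC@89 -> ring=[63:NB,86:NA,89:NC]
Op 4: add ND@6 -> ring=[6:ND,63:NB,86:NA,89:NC]
Op 5: add NE@24 -> ring=[6:ND,24:NE,63:NB,86:NA,89:NC]
Op 6: route key 86: smallest pos >= 86 is 86 -> NA
Final route key 72: smallest pos >= 72 is 86 -> NA

Answer: NA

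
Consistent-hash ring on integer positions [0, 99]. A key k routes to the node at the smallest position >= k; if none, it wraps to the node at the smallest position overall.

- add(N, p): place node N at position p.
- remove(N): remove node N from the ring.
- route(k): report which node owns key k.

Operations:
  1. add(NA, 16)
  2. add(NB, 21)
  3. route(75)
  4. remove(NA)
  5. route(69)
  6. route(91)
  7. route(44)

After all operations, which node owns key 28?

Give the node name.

Op 1: add NA@16 -> ring=[16:NA]
Op 2: add NB@21 -> ring=[16:NA,21:NB]
Op 3: route key 75: none >= 75, wrap to smallest pos 16 -> NA
Op 4: remove NA -> ring=[21:NB]
Op 5: route key 69: none >= 69, wrap to smallest pos 21 -> NB
Op 6: route key 91: none >= 91, wrap to smallest pos 21 -> NB
Op 7: route key 44: none >= 44, wrap to smallest pos 21 -> NB
Final route key 28: none >= 28, wrap to smallest pos 21 -> NB

Answer: NB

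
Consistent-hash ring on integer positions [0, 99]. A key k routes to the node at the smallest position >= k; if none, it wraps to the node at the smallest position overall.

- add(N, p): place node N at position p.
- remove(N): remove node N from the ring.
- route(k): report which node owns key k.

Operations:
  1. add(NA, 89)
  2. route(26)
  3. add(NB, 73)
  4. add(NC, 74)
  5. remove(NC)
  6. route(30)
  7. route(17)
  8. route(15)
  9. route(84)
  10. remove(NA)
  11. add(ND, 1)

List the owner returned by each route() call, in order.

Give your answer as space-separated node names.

Op 1: add NA@89 -> ring=[89:NA]
Op 2: route key 26: smallest pos >= 26 is 89 -> NA
Op 3: add NB@73 -> ring=[73:NB,89:NA]
Op 4: add NC@74 -> ring=[73:NB,74:NC,89:NA]
Op 5: remove NC -> ring=[73:NB,89:NA]
Op 6: route key 30: smallest pos >= 30 is 73 -> NB
Op 7: route key 17: smallest pos >= 17 is 73 -> NB
Op 8: route key 15: smallest pos >= 15 is 73 -> NB
Op 9: route key 84: smallest pos >= 84 is 89 -> NA
Op 10: remove NA -> ring=[73:NB]
Op 11: add ND@1 -> ring=[1:ND,73:NB]

Answer: NA NB NB NB NA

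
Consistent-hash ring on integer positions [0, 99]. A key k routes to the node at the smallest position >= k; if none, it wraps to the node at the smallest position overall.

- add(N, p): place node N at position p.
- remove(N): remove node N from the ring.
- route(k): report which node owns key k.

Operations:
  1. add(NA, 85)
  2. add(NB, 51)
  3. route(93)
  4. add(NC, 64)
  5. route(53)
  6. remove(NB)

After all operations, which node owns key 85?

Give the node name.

Op 1: add NA@85 -> ring=[85:NA]
Op 2: add NB@51 -> ring=[51:NB,85:NA]
Op 3: route key 93: none >= 93, wrap to smallest pos 51 -> NB
Op 4: add NC@64 -> ring=[51:NB,64:NC,85:NA]
Op 5: route key 53: smallest pos >= 53 is 64 -> NC
Op 6: remove NB -> ring=[64:NC,85:NA]
Final route key 85: smallest pos >= 85 is 85 -> NA

Answer: NA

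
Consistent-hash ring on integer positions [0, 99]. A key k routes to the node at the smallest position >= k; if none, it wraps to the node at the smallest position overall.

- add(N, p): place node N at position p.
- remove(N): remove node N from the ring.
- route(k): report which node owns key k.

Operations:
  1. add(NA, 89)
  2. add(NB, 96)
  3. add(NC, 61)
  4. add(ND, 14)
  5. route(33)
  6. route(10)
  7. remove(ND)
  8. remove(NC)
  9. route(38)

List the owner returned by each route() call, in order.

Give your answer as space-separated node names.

Answer: NC ND NA

Derivation:
Op 1: add NA@89 -> ring=[89:NA]
Op 2: add NB@96 -> ring=[89:NA,96:NB]
Op 3: add NC@61 -> ring=[61:NC,89:NA,96:NB]
Op 4: add ND@14 -> ring=[14:ND,61:NC,89:NA,96:NB]
Op 5: route key 33: smallest pos >= 33 is 61 -> NC
Op 6: route key 10: smallest pos >= 10 is 14 -> ND
Op 7: remove ND -> ring=[61:NC,89:NA,96:NB]
Op 8: remove NC -> ring=[89:NA,96:NB]
Op 9: route key 38: smallest pos >= 38 is 89 -> NA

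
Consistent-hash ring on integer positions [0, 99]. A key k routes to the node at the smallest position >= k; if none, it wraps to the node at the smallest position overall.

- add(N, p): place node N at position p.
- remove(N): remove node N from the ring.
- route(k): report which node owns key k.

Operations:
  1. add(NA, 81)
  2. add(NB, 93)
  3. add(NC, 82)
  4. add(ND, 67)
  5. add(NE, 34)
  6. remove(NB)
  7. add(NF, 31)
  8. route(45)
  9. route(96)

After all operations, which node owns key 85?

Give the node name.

Answer: NF

Derivation:
Op 1: add NA@81 -> ring=[81:NA]
Op 2: add NB@93 -> ring=[81:NA,93:NB]
Op 3: add NC@82 -> ring=[81:NA,82:NC,93:NB]
Op 4: add ND@67 -> ring=[67:ND,81:NA,82:NC,93:NB]
Op 5: add NE@34 -> ring=[34:NE,67:ND,81:NA,82:NC,93:NB]
Op 6: remove NB -> ring=[34:NE,67:ND,81:NA,82:NC]
Op 7: add NF@31 -> ring=[31:NF,34:NE,67:ND,81:NA,82:NC]
Op 8: route key 45: smallest pos >= 45 is 67 -> ND
Op 9: route key 96: none >= 96, wrap to smallest pos 31 -> NF
Final route key 85: none >= 85, wrap to smallest pos 31 -> NF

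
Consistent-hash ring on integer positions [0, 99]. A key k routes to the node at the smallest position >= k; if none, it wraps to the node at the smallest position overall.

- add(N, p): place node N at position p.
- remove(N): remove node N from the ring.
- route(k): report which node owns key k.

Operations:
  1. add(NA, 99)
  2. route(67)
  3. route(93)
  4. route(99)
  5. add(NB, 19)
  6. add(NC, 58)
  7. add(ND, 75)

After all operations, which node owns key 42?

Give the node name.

Answer: NC

Derivation:
Op 1: add NA@99 -> ring=[99:NA]
Op 2: route key 67: smallest pos >= 67 is 99 -> NA
Op 3: route key 93: smallest pos >= 93 is 99 -> NA
Op 4: route key 99: smallest pos >= 99 is 99 -> NA
Op 5: add NB@19 -> ring=[19:NB,99:NA]
Op 6: add NC@58 -> ring=[19:NB,58:NC,99:NA]
Op 7: add ND@75 -> ring=[19:NB,58:NC,75:ND,99:NA]
Final route key 42: smallest pos >= 42 is 58 -> NC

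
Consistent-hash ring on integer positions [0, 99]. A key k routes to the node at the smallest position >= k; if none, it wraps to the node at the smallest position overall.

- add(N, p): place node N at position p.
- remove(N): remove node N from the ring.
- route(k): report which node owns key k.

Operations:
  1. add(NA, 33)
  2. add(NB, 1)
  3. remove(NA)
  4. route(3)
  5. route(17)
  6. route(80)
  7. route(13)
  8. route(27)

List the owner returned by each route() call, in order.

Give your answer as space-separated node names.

Op 1: add NA@33 -> ring=[33:NA]
Op 2: add NB@1 -> ring=[1:NB,33:NA]
Op 3: remove NA -> ring=[1:NB]
Op 4: route key 3: none >= 3, wrap to smallest pos 1 -> NB
Op 5: route key 17: none >= 17, wrap to smallest pos 1 -> NB
Op 6: route key 80: none >= 80, wrap to smallest pos 1 -> NB
Op 7: route key 13: none >= 13, wrap to smallest pos 1 -> NB
Op 8: route key 27: none >= 27, wrap to smallest pos 1 -> NB

Answer: NB NB NB NB NB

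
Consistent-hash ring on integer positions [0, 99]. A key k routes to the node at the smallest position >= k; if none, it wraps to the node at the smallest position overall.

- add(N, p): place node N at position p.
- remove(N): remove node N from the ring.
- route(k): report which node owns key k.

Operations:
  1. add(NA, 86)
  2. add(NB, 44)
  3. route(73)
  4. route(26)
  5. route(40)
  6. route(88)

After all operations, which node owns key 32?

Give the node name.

Op 1: add NA@86 -> ring=[86:NA]
Op 2: add NB@44 -> ring=[44:NB,86:NA]
Op 3: route key 73: smallest pos >= 73 is 86 -> NA
Op 4: route key 26: smallest pos >= 26 is 44 -> NB
Op 5: route key 40: smallest pos >= 40 is 44 -> NB
Op 6: route key 88: none >= 88, wrap to smallest pos 44 -> NB
Final route key 32: smallest pos >= 32 is 44 -> NB

Answer: NB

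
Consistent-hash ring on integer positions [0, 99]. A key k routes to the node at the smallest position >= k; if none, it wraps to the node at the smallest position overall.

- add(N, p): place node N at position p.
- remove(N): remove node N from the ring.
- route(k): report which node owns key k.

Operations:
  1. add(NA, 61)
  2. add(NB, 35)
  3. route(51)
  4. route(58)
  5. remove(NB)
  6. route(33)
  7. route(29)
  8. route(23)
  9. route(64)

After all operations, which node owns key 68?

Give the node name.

Answer: NA

Derivation:
Op 1: add NA@61 -> ring=[61:NA]
Op 2: add NB@35 -> ring=[35:NB,61:NA]
Op 3: route key 51: smallest pos >= 51 is 61 -> NA
Op 4: route key 58: smallest pos >= 58 is 61 -> NA
Op 5: remove NB -> ring=[61:NA]
Op 6: route key 33: smallest pos >= 33 is 61 -> NA
Op 7: route key 29: smallest pos >= 29 is 61 -> NA
Op 8: route key 23: smallest pos >= 23 is 61 -> NA
Op 9: route key 64: none >= 64, wrap to smallest pos 61 -> NA
Final route key 68: none >= 68, wrap to smallest pos 61 -> NA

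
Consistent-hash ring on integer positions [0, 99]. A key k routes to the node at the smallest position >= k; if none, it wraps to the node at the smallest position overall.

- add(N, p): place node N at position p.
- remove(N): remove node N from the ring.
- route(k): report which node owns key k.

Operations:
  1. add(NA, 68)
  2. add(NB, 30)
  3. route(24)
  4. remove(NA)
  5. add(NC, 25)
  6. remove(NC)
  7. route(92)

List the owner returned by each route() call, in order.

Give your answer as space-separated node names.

Op 1: add NA@68 -> ring=[68:NA]
Op 2: add NB@30 -> ring=[30:NB,68:NA]
Op 3: route key 24: smallest pos >= 24 is 30 -> NB
Op 4: remove NA -> ring=[30:NB]
Op 5: add NC@25 -> ring=[25:NC,30:NB]
Op 6: remove NC -> ring=[30:NB]
Op 7: route key 92: none >= 92, wrap to smallest pos 30 -> NB

Answer: NB NB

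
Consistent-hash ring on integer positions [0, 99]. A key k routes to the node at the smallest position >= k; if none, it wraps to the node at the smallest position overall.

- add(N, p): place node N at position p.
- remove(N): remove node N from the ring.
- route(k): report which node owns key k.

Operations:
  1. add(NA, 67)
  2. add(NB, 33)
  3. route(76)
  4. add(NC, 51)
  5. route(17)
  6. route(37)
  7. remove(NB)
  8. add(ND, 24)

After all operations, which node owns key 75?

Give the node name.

Op 1: add NA@67 -> ring=[67:NA]
Op 2: add NB@33 -> ring=[33:NB,67:NA]
Op 3: route key 76: none >= 76, wrap to smallest pos 33 -> NB
Op 4: add NC@51 -> ring=[33:NB,51:NC,67:NA]
Op 5: route key 17: smallest pos >= 17 is 33 -> NB
Op 6: route key 37: smallest pos >= 37 is 51 -> NC
Op 7: remove NB -> ring=[51:NC,67:NA]
Op 8: add ND@24 -> ring=[24:ND,51:NC,67:NA]
Final route key 75: none >= 75, wrap to smallest pos 24 -> ND

Answer: ND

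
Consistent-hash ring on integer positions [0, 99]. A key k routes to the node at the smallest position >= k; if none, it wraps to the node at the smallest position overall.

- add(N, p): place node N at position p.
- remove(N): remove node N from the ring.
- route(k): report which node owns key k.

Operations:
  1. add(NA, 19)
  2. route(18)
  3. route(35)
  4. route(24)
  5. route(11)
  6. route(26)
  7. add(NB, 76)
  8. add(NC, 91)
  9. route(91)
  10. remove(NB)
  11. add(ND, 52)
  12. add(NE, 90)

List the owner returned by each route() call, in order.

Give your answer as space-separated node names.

Op 1: add NA@19 -> ring=[19:NA]
Op 2: route key 18: smallest pos >= 18 is 19 -> NA
Op 3: route key 35: none >= 35, wrap to smallest pos 19 -> NA
Op 4: route key 24: none >= 24, wrap to smallest pos 19 -> NA
Op 5: route key 11: smallest pos >= 11 is 19 -> NA
Op 6: route key 26: none >= 26, wrap to smallest pos 19 -> NA
Op 7: add NB@76 -> ring=[19:NA,76:NB]
Op 8: add NC@91 -> ring=[19:NA,76:NB,91:NC]
Op 9: route key 91: smallest pos >= 91 is 91 -> NC
Op 10: remove NB -> ring=[19:NA,91:NC]
Op 11: add ND@52 -> ring=[19:NA,52:ND,91:NC]
Op 12: add NE@90 -> ring=[19:NA,52:ND,90:NE,91:NC]

Answer: NA NA NA NA NA NC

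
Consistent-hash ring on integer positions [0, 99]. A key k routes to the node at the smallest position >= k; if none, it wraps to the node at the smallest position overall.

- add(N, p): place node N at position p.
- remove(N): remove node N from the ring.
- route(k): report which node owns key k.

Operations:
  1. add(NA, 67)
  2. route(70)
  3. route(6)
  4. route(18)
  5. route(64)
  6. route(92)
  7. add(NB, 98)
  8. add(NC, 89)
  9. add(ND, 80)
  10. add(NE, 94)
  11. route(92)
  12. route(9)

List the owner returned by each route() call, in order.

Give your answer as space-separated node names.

Answer: NA NA NA NA NA NE NA

Derivation:
Op 1: add NA@67 -> ring=[67:NA]
Op 2: route key 70: none >= 70, wrap to smallest pos 67 -> NA
Op 3: route key 6: smallest pos >= 6 is 67 -> NA
Op 4: route key 18: smallest pos >= 18 is 67 -> NA
Op 5: route key 64: smallest pos >= 64 is 67 -> NA
Op 6: route key 92: none >= 92, wrap to smallest pos 67 -> NA
Op 7: add NB@98 -> ring=[67:NA,98:NB]
Op 8: add NC@89 -> ring=[67:NA,89:NC,98:NB]
Op 9: add ND@80 -> ring=[67:NA,80:ND,89:NC,98:NB]
Op 10: add NE@94 -> ring=[67:NA,80:ND,89:NC,94:NE,98:NB]
Op 11: route key 92: smallest pos >= 92 is 94 -> NE
Op 12: route key 9: smallest pos >= 9 is 67 -> NA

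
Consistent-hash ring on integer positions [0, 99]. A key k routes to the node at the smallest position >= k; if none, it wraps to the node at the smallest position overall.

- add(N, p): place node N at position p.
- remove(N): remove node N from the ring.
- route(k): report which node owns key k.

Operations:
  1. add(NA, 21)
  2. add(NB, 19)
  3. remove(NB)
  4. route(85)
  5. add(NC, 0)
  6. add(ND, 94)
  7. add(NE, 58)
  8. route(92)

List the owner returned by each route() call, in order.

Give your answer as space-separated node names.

Answer: NA ND

Derivation:
Op 1: add NA@21 -> ring=[21:NA]
Op 2: add NB@19 -> ring=[19:NB,21:NA]
Op 3: remove NB -> ring=[21:NA]
Op 4: route key 85: none >= 85, wrap to smallest pos 21 -> NA
Op 5: add NC@0 -> ring=[0:NC,21:NA]
Op 6: add ND@94 -> ring=[0:NC,21:NA,94:ND]
Op 7: add NE@58 -> ring=[0:NC,21:NA,58:NE,94:ND]
Op 8: route key 92: smallest pos >= 92 is 94 -> ND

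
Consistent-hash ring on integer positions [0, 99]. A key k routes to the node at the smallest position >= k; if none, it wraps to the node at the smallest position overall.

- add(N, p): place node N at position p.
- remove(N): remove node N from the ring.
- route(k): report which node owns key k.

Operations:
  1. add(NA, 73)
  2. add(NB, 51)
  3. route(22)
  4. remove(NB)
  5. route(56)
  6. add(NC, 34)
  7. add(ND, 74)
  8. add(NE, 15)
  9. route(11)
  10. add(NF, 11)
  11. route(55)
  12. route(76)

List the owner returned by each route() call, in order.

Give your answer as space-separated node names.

Op 1: add NA@73 -> ring=[73:NA]
Op 2: add NB@51 -> ring=[51:NB,73:NA]
Op 3: route key 22: smallest pos >= 22 is 51 -> NB
Op 4: remove NB -> ring=[73:NA]
Op 5: route key 56: smallest pos >= 56 is 73 -> NA
Op 6: add NC@34 -> ring=[34:NC,73:NA]
Op 7: add ND@74 -> ring=[34:NC,73:NA,74:ND]
Op 8: add NE@15 -> ring=[15:NE,34:NC,73:NA,74:ND]
Op 9: route key 11: smallest pos >= 11 is 15 -> NE
Op 10: add NF@11 -> ring=[11:NF,15:NE,34:NC,73:NA,74:ND]
Op 11: route key 55: smallest pos >= 55 is 73 -> NA
Op 12: route key 76: none >= 76, wrap to smallest pos 11 -> NF

Answer: NB NA NE NA NF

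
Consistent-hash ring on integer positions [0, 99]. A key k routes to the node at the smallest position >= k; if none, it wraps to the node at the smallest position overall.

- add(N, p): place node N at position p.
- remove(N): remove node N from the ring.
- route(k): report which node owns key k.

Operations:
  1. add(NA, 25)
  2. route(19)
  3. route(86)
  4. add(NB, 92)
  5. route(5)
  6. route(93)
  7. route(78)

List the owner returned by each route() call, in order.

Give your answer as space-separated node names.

Op 1: add NA@25 -> ring=[25:NA]
Op 2: route key 19: smallest pos >= 19 is 25 -> NA
Op 3: route key 86: none >= 86, wrap to smallest pos 25 -> NA
Op 4: add NB@92 -> ring=[25:NA,92:NB]
Op 5: route key 5: smallest pos >= 5 is 25 -> NA
Op 6: route key 93: none >= 93, wrap to smallest pos 25 -> NA
Op 7: route key 78: smallest pos >= 78 is 92 -> NB

Answer: NA NA NA NA NB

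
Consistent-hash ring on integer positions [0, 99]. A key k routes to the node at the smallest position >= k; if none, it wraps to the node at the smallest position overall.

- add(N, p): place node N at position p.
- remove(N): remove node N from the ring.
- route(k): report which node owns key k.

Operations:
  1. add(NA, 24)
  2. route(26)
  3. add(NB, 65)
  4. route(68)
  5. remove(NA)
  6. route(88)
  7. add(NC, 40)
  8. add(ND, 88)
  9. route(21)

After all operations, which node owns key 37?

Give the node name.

Op 1: add NA@24 -> ring=[24:NA]
Op 2: route key 26: none >= 26, wrap to smallest pos 24 -> NA
Op 3: add NB@65 -> ring=[24:NA,65:NB]
Op 4: route key 68: none >= 68, wrap to smallest pos 24 -> NA
Op 5: remove NA -> ring=[65:NB]
Op 6: route key 88: none >= 88, wrap to smallest pos 65 -> NB
Op 7: add NC@40 -> ring=[40:NC,65:NB]
Op 8: add ND@88 -> ring=[40:NC,65:NB,88:ND]
Op 9: route key 21: smallest pos >= 21 is 40 -> NC
Final route key 37: smallest pos >= 37 is 40 -> NC

Answer: NC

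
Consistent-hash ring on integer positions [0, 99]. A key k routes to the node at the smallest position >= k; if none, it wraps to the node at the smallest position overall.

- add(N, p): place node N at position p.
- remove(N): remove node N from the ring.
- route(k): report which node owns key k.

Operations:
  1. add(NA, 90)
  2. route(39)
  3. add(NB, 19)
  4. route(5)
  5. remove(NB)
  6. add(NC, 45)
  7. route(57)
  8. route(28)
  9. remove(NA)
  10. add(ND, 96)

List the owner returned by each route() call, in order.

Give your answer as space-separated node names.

Op 1: add NA@90 -> ring=[90:NA]
Op 2: route key 39: smallest pos >= 39 is 90 -> NA
Op 3: add NB@19 -> ring=[19:NB,90:NA]
Op 4: route key 5: smallest pos >= 5 is 19 -> NB
Op 5: remove NB -> ring=[90:NA]
Op 6: add NC@45 -> ring=[45:NC,90:NA]
Op 7: route key 57: smallest pos >= 57 is 90 -> NA
Op 8: route key 28: smallest pos >= 28 is 45 -> NC
Op 9: remove NA -> ring=[45:NC]
Op 10: add ND@96 -> ring=[45:NC,96:ND]

Answer: NA NB NA NC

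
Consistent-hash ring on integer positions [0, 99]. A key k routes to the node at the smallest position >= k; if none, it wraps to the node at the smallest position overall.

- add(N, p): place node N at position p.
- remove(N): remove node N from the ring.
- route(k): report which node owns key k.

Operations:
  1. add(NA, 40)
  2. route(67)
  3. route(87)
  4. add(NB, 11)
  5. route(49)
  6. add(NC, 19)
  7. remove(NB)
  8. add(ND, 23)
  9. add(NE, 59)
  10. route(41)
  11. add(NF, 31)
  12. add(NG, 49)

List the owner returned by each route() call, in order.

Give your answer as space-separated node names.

Op 1: add NA@40 -> ring=[40:NA]
Op 2: route key 67: none >= 67, wrap to smallest pos 40 -> NA
Op 3: route key 87: none >= 87, wrap to smallest pos 40 -> NA
Op 4: add NB@11 -> ring=[11:NB,40:NA]
Op 5: route key 49: none >= 49, wrap to smallest pos 11 -> NB
Op 6: add NC@19 -> ring=[11:NB,19:NC,40:NA]
Op 7: remove NB -> ring=[19:NC,40:NA]
Op 8: add ND@23 -> ring=[19:NC,23:ND,40:NA]
Op 9: add NE@59 -> ring=[19:NC,23:ND,40:NA,59:NE]
Op 10: route key 41: smallest pos >= 41 is 59 -> NE
Op 11: add NF@31 -> ring=[19:NC,23:ND,31:NF,40:NA,59:NE]
Op 12: add NG@49 -> ring=[19:NC,23:ND,31:NF,40:NA,49:NG,59:NE]

Answer: NA NA NB NE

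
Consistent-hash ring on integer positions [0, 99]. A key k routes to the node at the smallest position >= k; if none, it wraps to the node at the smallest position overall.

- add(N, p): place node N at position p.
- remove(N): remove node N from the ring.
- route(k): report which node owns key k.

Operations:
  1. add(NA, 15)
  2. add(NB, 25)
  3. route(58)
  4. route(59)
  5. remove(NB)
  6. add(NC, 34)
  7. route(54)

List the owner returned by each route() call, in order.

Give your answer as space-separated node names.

Answer: NA NA NA

Derivation:
Op 1: add NA@15 -> ring=[15:NA]
Op 2: add NB@25 -> ring=[15:NA,25:NB]
Op 3: route key 58: none >= 58, wrap to smallest pos 15 -> NA
Op 4: route key 59: none >= 59, wrap to smallest pos 15 -> NA
Op 5: remove NB -> ring=[15:NA]
Op 6: add NC@34 -> ring=[15:NA,34:NC]
Op 7: route key 54: none >= 54, wrap to smallest pos 15 -> NA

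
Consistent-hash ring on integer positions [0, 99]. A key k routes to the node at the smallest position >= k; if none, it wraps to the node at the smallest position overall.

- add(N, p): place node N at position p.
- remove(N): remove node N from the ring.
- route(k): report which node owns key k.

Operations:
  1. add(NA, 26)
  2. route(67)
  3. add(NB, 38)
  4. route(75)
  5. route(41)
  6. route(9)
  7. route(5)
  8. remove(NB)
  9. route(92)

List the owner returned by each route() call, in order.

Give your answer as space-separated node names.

Op 1: add NA@26 -> ring=[26:NA]
Op 2: route key 67: none >= 67, wrap to smallest pos 26 -> NA
Op 3: add NB@38 -> ring=[26:NA,38:NB]
Op 4: route key 75: none >= 75, wrap to smallest pos 26 -> NA
Op 5: route key 41: none >= 41, wrap to smallest pos 26 -> NA
Op 6: route key 9: smallest pos >= 9 is 26 -> NA
Op 7: route key 5: smallest pos >= 5 is 26 -> NA
Op 8: remove NB -> ring=[26:NA]
Op 9: route key 92: none >= 92, wrap to smallest pos 26 -> NA

Answer: NA NA NA NA NA NA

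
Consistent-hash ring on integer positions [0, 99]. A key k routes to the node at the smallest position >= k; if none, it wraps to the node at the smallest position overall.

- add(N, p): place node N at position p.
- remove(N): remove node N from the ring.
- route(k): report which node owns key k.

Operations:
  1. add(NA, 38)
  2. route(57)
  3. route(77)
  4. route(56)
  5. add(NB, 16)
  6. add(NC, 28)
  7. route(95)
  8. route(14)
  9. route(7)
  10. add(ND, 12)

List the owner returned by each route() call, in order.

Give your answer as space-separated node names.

Answer: NA NA NA NB NB NB

Derivation:
Op 1: add NA@38 -> ring=[38:NA]
Op 2: route key 57: none >= 57, wrap to smallest pos 38 -> NA
Op 3: route key 77: none >= 77, wrap to smallest pos 38 -> NA
Op 4: route key 56: none >= 56, wrap to smallest pos 38 -> NA
Op 5: add NB@16 -> ring=[16:NB,38:NA]
Op 6: add NC@28 -> ring=[16:NB,28:NC,38:NA]
Op 7: route key 95: none >= 95, wrap to smallest pos 16 -> NB
Op 8: route key 14: smallest pos >= 14 is 16 -> NB
Op 9: route key 7: smallest pos >= 7 is 16 -> NB
Op 10: add ND@12 -> ring=[12:ND,16:NB,28:NC,38:NA]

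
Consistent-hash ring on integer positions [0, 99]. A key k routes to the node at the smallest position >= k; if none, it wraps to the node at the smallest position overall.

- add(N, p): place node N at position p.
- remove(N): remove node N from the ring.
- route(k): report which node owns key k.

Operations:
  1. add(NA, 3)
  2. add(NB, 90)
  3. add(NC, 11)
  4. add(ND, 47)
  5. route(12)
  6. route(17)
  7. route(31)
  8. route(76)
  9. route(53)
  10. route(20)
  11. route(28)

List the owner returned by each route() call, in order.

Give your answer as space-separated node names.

Answer: ND ND ND NB NB ND ND

Derivation:
Op 1: add NA@3 -> ring=[3:NA]
Op 2: add NB@90 -> ring=[3:NA,90:NB]
Op 3: add NC@11 -> ring=[3:NA,11:NC,90:NB]
Op 4: add ND@47 -> ring=[3:NA,11:NC,47:ND,90:NB]
Op 5: route key 12: smallest pos >= 12 is 47 -> ND
Op 6: route key 17: smallest pos >= 17 is 47 -> ND
Op 7: route key 31: smallest pos >= 31 is 47 -> ND
Op 8: route key 76: smallest pos >= 76 is 90 -> NB
Op 9: route key 53: smallest pos >= 53 is 90 -> NB
Op 10: route key 20: smallest pos >= 20 is 47 -> ND
Op 11: route key 28: smallest pos >= 28 is 47 -> ND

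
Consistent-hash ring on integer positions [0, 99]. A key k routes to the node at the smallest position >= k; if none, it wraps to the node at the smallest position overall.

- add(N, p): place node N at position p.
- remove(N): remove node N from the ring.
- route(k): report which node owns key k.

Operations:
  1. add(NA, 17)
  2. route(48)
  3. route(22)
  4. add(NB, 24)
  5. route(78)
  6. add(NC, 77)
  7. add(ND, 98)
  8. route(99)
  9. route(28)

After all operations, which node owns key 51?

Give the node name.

Op 1: add NA@17 -> ring=[17:NA]
Op 2: route key 48: none >= 48, wrap to smallest pos 17 -> NA
Op 3: route key 22: none >= 22, wrap to smallest pos 17 -> NA
Op 4: add NB@24 -> ring=[17:NA,24:NB]
Op 5: route key 78: none >= 78, wrap to smallest pos 17 -> NA
Op 6: add NC@77 -> ring=[17:NA,24:NB,77:NC]
Op 7: add ND@98 -> ring=[17:NA,24:NB,77:NC,98:ND]
Op 8: route key 99: none >= 99, wrap to smallest pos 17 -> NA
Op 9: route key 28: smallest pos >= 28 is 77 -> NC
Final route key 51: smallest pos >= 51 is 77 -> NC

Answer: NC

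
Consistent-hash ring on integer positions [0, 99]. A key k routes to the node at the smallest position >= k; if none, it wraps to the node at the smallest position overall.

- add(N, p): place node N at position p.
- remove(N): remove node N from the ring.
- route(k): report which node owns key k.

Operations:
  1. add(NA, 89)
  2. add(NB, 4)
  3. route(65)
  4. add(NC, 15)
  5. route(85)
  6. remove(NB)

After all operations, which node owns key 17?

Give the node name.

Op 1: add NA@89 -> ring=[89:NA]
Op 2: add NB@4 -> ring=[4:NB,89:NA]
Op 3: route key 65: smallest pos >= 65 is 89 -> NA
Op 4: add NC@15 -> ring=[4:NB,15:NC,89:NA]
Op 5: route key 85: smallest pos >= 85 is 89 -> NA
Op 6: remove NB -> ring=[15:NC,89:NA]
Final route key 17: smallest pos >= 17 is 89 -> NA

Answer: NA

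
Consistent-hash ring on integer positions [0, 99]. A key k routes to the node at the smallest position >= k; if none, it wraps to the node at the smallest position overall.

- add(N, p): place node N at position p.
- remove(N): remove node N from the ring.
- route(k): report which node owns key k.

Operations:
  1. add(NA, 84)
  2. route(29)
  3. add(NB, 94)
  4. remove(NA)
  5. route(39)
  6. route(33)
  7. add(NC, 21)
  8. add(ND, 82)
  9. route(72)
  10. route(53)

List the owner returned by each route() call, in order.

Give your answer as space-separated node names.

Op 1: add NA@84 -> ring=[84:NA]
Op 2: route key 29: smallest pos >= 29 is 84 -> NA
Op 3: add NB@94 -> ring=[84:NA,94:NB]
Op 4: remove NA -> ring=[94:NB]
Op 5: route key 39: smallest pos >= 39 is 94 -> NB
Op 6: route key 33: smallest pos >= 33 is 94 -> NB
Op 7: add NC@21 -> ring=[21:NC,94:NB]
Op 8: add ND@82 -> ring=[21:NC,82:ND,94:NB]
Op 9: route key 72: smallest pos >= 72 is 82 -> ND
Op 10: route key 53: smallest pos >= 53 is 82 -> ND

Answer: NA NB NB ND ND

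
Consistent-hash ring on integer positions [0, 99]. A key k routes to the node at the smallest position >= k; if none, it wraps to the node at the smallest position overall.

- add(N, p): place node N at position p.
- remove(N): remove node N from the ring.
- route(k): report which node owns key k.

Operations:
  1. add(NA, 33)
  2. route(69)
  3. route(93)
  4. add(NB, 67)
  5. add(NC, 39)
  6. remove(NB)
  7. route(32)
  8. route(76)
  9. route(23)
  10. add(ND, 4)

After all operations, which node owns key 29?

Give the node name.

Answer: NA

Derivation:
Op 1: add NA@33 -> ring=[33:NA]
Op 2: route key 69: none >= 69, wrap to smallest pos 33 -> NA
Op 3: route key 93: none >= 93, wrap to smallest pos 33 -> NA
Op 4: add NB@67 -> ring=[33:NA,67:NB]
Op 5: add NC@39 -> ring=[33:NA,39:NC,67:NB]
Op 6: remove NB -> ring=[33:NA,39:NC]
Op 7: route key 32: smallest pos >= 32 is 33 -> NA
Op 8: route key 76: none >= 76, wrap to smallest pos 33 -> NA
Op 9: route key 23: smallest pos >= 23 is 33 -> NA
Op 10: add ND@4 -> ring=[4:ND,33:NA,39:NC]
Final route key 29: smallest pos >= 29 is 33 -> NA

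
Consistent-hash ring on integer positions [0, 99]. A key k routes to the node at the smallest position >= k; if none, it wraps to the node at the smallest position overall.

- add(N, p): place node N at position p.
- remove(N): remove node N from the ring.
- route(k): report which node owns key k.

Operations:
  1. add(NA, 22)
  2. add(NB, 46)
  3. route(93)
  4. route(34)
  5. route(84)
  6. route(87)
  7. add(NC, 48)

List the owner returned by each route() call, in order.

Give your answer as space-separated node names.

Answer: NA NB NA NA

Derivation:
Op 1: add NA@22 -> ring=[22:NA]
Op 2: add NB@46 -> ring=[22:NA,46:NB]
Op 3: route key 93: none >= 93, wrap to smallest pos 22 -> NA
Op 4: route key 34: smallest pos >= 34 is 46 -> NB
Op 5: route key 84: none >= 84, wrap to smallest pos 22 -> NA
Op 6: route key 87: none >= 87, wrap to smallest pos 22 -> NA
Op 7: add NC@48 -> ring=[22:NA,46:NB,48:NC]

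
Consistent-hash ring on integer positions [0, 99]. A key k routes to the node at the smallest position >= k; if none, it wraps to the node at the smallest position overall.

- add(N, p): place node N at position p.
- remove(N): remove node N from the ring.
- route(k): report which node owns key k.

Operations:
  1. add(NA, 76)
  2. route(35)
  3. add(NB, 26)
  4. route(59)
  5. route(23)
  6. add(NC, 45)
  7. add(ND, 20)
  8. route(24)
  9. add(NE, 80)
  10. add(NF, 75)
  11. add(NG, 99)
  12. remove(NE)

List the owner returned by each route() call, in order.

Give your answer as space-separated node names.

Op 1: add NA@76 -> ring=[76:NA]
Op 2: route key 35: smallest pos >= 35 is 76 -> NA
Op 3: add NB@26 -> ring=[26:NB,76:NA]
Op 4: route key 59: smallest pos >= 59 is 76 -> NA
Op 5: route key 23: smallest pos >= 23 is 26 -> NB
Op 6: add NC@45 -> ring=[26:NB,45:NC,76:NA]
Op 7: add ND@20 -> ring=[20:ND,26:NB,45:NC,76:NA]
Op 8: route key 24: smallest pos >= 24 is 26 -> NB
Op 9: add NE@80 -> ring=[20:ND,26:NB,45:NC,76:NA,80:NE]
Op 10: add NF@75 -> ring=[20:ND,26:NB,45:NC,75:NF,76:NA,80:NE]
Op 11: add NG@99 -> ring=[20:ND,26:NB,45:NC,75:NF,76:NA,80:NE,99:NG]
Op 12: remove NE -> ring=[20:ND,26:NB,45:NC,75:NF,76:NA,99:NG]

Answer: NA NA NB NB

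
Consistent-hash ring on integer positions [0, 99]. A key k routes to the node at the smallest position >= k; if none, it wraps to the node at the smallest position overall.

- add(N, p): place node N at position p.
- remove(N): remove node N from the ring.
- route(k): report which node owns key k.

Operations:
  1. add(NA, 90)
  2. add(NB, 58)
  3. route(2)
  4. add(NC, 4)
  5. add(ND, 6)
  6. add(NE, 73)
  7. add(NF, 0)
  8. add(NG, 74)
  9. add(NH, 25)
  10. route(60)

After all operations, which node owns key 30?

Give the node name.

Op 1: add NA@90 -> ring=[90:NA]
Op 2: add NB@58 -> ring=[58:NB,90:NA]
Op 3: route key 2: smallest pos >= 2 is 58 -> NB
Op 4: add NC@4 -> ring=[4:NC,58:NB,90:NA]
Op 5: add ND@6 -> ring=[4:NC,6:ND,58:NB,90:NA]
Op 6: add NE@73 -> ring=[4:NC,6:ND,58:NB,73:NE,90:NA]
Op 7: add NF@0 -> ring=[0:NF,4:NC,6:ND,58:NB,73:NE,90:NA]
Op 8: add NG@74 -> ring=[0:NF,4:NC,6:ND,58:NB,73:NE,74:NG,90:NA]
Op 9: add NH@25 -> ring=[0:NF,4:NC,6:ND,25:NH,58:NB,73:NE,74:NG,90:NA]
Op 10: route key 60: smallest pos >= 60 is 73 -> NE
Final route key 30: smallest pos >= 30 is 58 -> NB

Answer: NB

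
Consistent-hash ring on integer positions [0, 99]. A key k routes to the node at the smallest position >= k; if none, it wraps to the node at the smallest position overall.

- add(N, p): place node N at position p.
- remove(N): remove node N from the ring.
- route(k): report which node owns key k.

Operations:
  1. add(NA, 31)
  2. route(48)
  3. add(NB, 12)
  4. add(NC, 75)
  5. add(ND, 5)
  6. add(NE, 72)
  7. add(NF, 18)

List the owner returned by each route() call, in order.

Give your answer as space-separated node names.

Answer: NA

Derivation:
Op 1: add NA@31 -> ring=[31:NA]
Op 2: route key 48: none >= 48, wrap to smallest pos 31 -> NA
Op 3: add NB@12 -> ring=[12:NB,31:NA]
Op 4: add NC@75 -> ring=[12:NB,31:NA,75:NC]
Op 5: add ND@5 -> ring=[5:ND,12:NB,31:NA,75:NC]
Op 6: add NE@72 -> ring=[5:ND,12:NB,31:NA,72:NE,75:NC]
Op 7: add NF@18 -> ring=[5:ND,12:NB,18:NF,31:NA,72:NE,75:NC]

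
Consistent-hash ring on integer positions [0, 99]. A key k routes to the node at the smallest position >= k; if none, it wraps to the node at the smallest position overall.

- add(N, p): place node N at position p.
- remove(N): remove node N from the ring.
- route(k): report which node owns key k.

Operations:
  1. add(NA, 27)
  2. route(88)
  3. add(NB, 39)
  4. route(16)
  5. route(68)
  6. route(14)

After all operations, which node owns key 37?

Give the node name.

Answer: NB

Derivation:
Op 1: add NA@27 -> ring=[27:NA]
Op 2: route key 88: none >= 88, wrap to smallest pos 27 -> NA
Op 3: add NB@39 -> ring=[27:NA,39:NB]
Op 4: route key 16: smallest pos >= 16 is 27 -> NA
Op 5: route key 68: none >= 68, wrap to smallest pos 27 -> NA
Op 6: route key 14: smallest pos >= 14 is 27 -> NA
Final route key 37: smallest pos >= 37 is 39 -> NB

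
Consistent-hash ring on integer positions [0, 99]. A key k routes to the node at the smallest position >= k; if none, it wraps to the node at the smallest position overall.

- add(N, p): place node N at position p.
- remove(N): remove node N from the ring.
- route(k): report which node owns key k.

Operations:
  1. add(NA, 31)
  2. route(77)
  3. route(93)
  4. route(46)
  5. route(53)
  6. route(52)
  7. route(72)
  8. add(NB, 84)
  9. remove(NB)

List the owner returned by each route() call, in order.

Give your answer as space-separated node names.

Op 1: add NA@31 -> ring=[31:NA]
Op 2: route key 77: none >= 77, wrap to smallest pos 31 -> NA
Op 3: route key 93: none >= 93, wrap to smallest pos 31 -> NA
Op 4: route key 46: none >= 46, wrap to smallest pos 31 -> NA
Op 5: route key 53: none >= 53, wrap to smallest pos 31 -> NA
Op 6: route key 52: none >= 52, wrap to smallest pos 31 -> NA
Op 7: route key 72: none >= 72, wrap to smallest pos 31 -> NA
Op 8: add NB@84 -> ring=[31:NA,84:NB]
Op 9: remove NB -> ring=[31:NA]

Answer: NA NA NA NA NA NA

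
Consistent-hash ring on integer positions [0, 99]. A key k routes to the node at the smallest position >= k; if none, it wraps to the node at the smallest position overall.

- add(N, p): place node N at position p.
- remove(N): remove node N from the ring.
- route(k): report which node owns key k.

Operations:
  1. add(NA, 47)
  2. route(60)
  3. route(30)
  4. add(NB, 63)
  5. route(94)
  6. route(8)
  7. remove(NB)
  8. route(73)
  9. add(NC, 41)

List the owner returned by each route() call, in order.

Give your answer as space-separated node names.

Answer: NA NA NA NA NA

Derivation:
Op 1: add NA@47 -> ring=[47:NA]
Op 2: route key 60: none >= 60, wrap to smallest pos 47 -> NA
Op 3: route key 30: smallest pos >= 30 is 47 -> NA
Op 4: add NB@63 -> ring=[47:NA,63:NB]
Op 5: route key 94: none >= 94, wrap to smallest pos 47 -> NA
Op 6: route key 8: smallest pos >= 8 is 47 -> NA
Op 7: remove NB -> ring=[47:NA]
Op 8: route key 73: none >= 73, wrap to smallest pos 47 -> NA
Op 9: add NC@41 -> ring=[41:NC,47:NA]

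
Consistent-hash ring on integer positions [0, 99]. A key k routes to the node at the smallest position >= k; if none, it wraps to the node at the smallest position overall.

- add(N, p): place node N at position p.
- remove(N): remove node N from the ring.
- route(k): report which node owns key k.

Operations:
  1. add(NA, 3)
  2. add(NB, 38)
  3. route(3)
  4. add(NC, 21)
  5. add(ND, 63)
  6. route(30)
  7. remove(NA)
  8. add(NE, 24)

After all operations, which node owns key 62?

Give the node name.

Answer: ND

Derivation:
Op 1: add NA@3 -> ring=[3:NA]
Op 2: add NB@38 -> ring=[3:NA,38:NB]
Op 3: route key 3: smallest pos >= 3 is 3 -> NA
Op 4: add NC@21 -> ring=[3:NA,21:NC,38:NB]
Op 5: add ND@63 -> ring=[3:NA,21:NC,38:NB,63:ND]
Op 6: route key 30: smallest pos >= 30 is 38 -> NB
Op 7: remove NA -> ring=[21:NC,38:NB,63:ND]
Op 8: add NE@24 -> ring=[21:NC,24:NE,38:NB,63:ND]
Final route key 62: smallest pos >= 62 is 63 -> ND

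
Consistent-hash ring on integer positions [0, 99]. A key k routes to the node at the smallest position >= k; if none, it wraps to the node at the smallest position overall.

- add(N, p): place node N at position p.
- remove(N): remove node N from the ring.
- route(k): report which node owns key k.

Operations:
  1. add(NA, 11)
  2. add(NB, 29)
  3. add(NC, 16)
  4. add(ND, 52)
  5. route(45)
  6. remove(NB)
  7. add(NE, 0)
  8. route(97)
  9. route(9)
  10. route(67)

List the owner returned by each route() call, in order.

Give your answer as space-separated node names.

Answer: ND NE NA NE

Derivation:
Op 1: add NA@11 -> ring=[11:NA]
Op 2: add NB@29 -> ring=[11:NA,29:NB]
Op 3: add NC@16 -> ring=[11:NA,16:NC,29:NB]
Op 4: add ND@52 -> ring=[11:NA,16:NC,29:NB,52:ND]
Op 5: route key 45: smallest pos >= 45 is 52 -> ND
Op 6: remove NB -> ring=[11:NA,16:NC,52:ND]
Op 7: add NE@0 -> ring=[0:NE,11:NA,16:NC,52:ND]
Op 8: route key 97: none >= 97, wrap to smallest pos 0 -> NE
Op 9: route key 9: smallest pos >= 9 is 11 -> NA
Op 10: route key 67: none >= 67, wrap to smallest pos 0 -> NE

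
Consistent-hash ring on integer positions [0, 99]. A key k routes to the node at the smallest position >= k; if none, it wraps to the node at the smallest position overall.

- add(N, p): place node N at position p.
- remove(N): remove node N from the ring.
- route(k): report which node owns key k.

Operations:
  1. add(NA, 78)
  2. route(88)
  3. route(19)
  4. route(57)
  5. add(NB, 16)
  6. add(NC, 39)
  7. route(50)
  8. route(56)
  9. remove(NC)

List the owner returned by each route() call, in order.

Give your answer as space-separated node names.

Answer: NA NA NA NA NA

Derivation:
Op 1: add NA@78 -> ring=[78:NA]
Op 2: route key 88: none >= 88, wrap to smallest pos 78 -> NA
Op 3: route key 19: smallest pos >= 19 is 78 -> NA
Op 4: route key 57: smallest pos >= 57 is 78 -> NA
Op 5: add NB@16 -> ring=[16:NB,78:NA]
Op 6: add NC@39 -> ring=[16:NB,39:NC,78:NA]
Op 7: route key 50: smallest pos >= 50 is 78 -> NA
Op 8: route key 56: smallest pos >= 56 is 78 -> NA
Op 9: remove NC -> ring=[16:NB,78:NA]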